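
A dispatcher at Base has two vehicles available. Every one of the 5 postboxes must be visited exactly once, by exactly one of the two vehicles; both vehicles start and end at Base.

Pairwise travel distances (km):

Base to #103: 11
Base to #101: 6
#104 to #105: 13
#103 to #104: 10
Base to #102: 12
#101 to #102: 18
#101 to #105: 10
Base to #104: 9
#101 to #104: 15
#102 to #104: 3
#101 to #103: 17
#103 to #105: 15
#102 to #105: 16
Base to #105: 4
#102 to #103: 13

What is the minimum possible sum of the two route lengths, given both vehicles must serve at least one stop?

There are 2^4 − 1 = 15 ways to divide the 5 stops into two non-empty groups. For each, the best each vehicle can do is its own shortest tour through its group:
  {#101} + {#102, #103, #104, #105}: 12 + 44 = 56
  {#102} + {#101, #103, #104, #105}: 24 + 50 = 74
  {#101, #102} + {#103, #104, #105}: 36 + 38 = 74
  {#103} + {#101, #102, #104, #105}: 22 + 44 = 66
  {#101, #103} + {#102, #104, #105}: 34 + 32 = 66
  {#102, #103} + {#101, #104, #105}: 36 + 38 = 74
  … (15 splits in total)
Best: vehicle 1 Base → #101 → Base = 12; vehicle 2 Base → #102 → #104 → #103 → #105 → Base = 44; combined 56.

56 km — the smallest possible combined total.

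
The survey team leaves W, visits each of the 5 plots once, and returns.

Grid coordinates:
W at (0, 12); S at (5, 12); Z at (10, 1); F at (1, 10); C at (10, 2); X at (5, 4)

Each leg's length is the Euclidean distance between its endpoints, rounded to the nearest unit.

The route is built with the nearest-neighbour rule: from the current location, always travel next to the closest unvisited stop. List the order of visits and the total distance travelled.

Total distance 35 via the nearest-neighbour route W → F → S → X → C → Z → W.

From W: distances to unvisited — F=2, S=5, X=9, C=14, Z=15. Nearest is F (2).
From F: distances to unvisited — S=4, X=7, C=12, Z=13. Nearest is S (4).
From S: distances to unvisited — X=8, C=11, Z=12. Nearest is X (8).
From X: distances to unvisited — C=5, Z=6. Nearest is C (5).
From C: distances to unvisited — Z=1. Nearest is Z (1).
Return Z→W: 15.
Total = 2 + 4 + 8 + 5 + 1 + 15 = 35.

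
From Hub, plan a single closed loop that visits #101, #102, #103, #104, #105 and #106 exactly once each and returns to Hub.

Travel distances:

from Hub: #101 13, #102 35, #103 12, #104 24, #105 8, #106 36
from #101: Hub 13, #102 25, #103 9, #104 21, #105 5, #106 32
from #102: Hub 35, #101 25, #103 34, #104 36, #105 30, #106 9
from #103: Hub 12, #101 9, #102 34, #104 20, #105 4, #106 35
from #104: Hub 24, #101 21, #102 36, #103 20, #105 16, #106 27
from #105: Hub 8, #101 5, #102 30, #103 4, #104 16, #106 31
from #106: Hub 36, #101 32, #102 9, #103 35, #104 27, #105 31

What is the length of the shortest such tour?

With 6 stops there are 6!/2 = 360 distinct round trips (a route and its reverse cost the same).
Hub → #101 → #102 → #103 → #104 → #105 → #106 → Hub: 13+25+34+20+16+31+36 = 175
Hub → #101 → #102 → #103 → #104 → #106 → #105 → Hub: 13+25+34+20+27+31+8 = 158
Hub → #101 → #102 → #103 → #105 → #104 → #106 → Hub: 13+25+34+4+16+27+36 = 155
Hub → #101 → #102 → #103 → #105 → #106 → #104 → Hub: 13+25+34+4+31+27+24 = 158
Hub → #101 → #102 → #103 → #106 → #104 → #105 → Hub: 13+25+34+35+27+16+8 = 158
Hub → #101 → #102 → #103 → #106 → #105 → #104 → Hub: 13+25+34+35+31+16+24 = 178
Hub → #101 → #102 → #104 → #103 → #105 → #106 → Hub: 13+25+36+20+4+31+36 = 165
Hub → #101 → #102 → #104 → #103 → #106 → #105 → Hub: 13+25+36+20+35+31+8 = 168
… (352 more)
Hub → #101 → #102 → #106 → #104 → #103 → #105 → Hub: 13+25+9+27+20+4+8 = 106  ← best
The minimum is 106.
One optimal route: Hub → #101 → #102 → #106 → #104 → #103 → #105 → Hub (or its reverse).

106 — the shortest possible round trip.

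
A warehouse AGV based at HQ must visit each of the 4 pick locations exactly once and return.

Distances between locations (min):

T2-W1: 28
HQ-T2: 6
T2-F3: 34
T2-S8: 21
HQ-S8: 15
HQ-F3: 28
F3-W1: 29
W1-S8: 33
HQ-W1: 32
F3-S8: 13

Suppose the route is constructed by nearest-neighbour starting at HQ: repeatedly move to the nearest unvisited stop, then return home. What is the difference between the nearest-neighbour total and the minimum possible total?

HQ: T2=6, S8=15, F3=28, W1=32 ⇒ T2
T2: S8=21, W1=28, F3=34 ⇒ S8
S8: F3=13, W1=33 ⇒ F3
F3: W1=29 ⇒ W1
NN route HQ → T2 → S8 → F3 → W1 → HQ costs 101.
Optimal: HQ → T2 → W1 → F3 → S8 → HQ costs 91 (by enumerating all 12 distinct tours).
Excess = 101 − 91 = 10.

The nearest-neighbour route is 10 min longer than optimal.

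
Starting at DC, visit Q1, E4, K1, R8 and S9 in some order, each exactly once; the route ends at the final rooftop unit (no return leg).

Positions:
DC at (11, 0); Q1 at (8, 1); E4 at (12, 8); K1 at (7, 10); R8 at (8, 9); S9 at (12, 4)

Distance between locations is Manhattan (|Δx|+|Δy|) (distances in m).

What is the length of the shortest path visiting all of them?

Minimum one-way distance = 22 m.

There are 5! = 120 possible orderings.
DC - Q1 - E4 - K1 - R8 - S9: 4+11+7+2+9 = 33
DC - Q1 - E4 - K1 - S9 - R8: 4+11+7+11+9 = 42
DC - Q1 - E4 - R8 - K1 - S9: 4+11+5+2+11 = 33
DC - Q1 - E4 - R8 - S9 - K1: 4+11+5+9+11 = 40
DC - Q1 - E4 - S9 - K1 - R8: 4+11+4+11+2 = 32
DC - Q1 - E4 - S9 - R8 - K1: 4+11+4+9+2 = 30
DC - Q1 - K1 - E4 - R8 - S9: 4+10+7+5+9 = 35
DC - Q1 - K1 - E4 - S9 - R8: 4+10+7+4+9 = 34
DC - Q1 - K1 - R8 - E4 - S9: 4+10+2+5+4 = 25
DC - Q1 - K1 - R8 - S9 - E4: 4+10+2+9+4 = 29
DC - Q1 - K1 - S9 - E4 - R8: 4+10+11+4+5 = 34
DC - Q1 - K1 - S9 - R8 - E4: 4+10+11+9+5 = 39
DC - Q1 - R8 - E4 - K1 - S9: 4+8+5+7+11 = 35
DC - Q1 - R8 - E4 - S9 - K1: 4+8+5+4+11 = 32
… (106 more)
DC - Q1 - S9 - E4 - R8 - K1: 4+7+4+5+2 = 22  ← best
The minimum is 22.
One shortest path: DC → Q1 → S9 → E4 → R8 → K1.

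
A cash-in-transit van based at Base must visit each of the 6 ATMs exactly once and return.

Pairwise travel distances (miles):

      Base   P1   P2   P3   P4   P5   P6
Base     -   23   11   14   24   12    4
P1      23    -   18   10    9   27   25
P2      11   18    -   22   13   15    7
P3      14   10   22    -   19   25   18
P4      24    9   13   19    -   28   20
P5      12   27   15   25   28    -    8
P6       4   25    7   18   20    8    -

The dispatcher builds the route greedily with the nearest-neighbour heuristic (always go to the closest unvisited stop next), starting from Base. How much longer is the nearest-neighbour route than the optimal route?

From Base: P6=4, P2=11, P5=12, P3=14, P1=23, P4=24 → choose P6 (4).
From P6: P2=7, P5=8, P3=18, P4=20, P1=25 → choose P2 (7).
From P2: P4=13, P5=15, P1=18, P3=22 → choose P4 (13).
From P4: P1=9, P3=19, P5=28 → choose P1 (9).
From P1: P3=10, P5=27 → choose P3 (10).
From P3: P5=25 → choose P5 (25).
NN route Base → P6 → P2 → P4 → P1 → P3 → P5 → Base costs 80.
Optimal: Base → P3 → P1 → P4 → P2 → P5 → P6 → Base costs 73 (by enumerating all 360 distinct tours).
Excess = 80 − 73 = 7.

7 miles longer than the optimal tour.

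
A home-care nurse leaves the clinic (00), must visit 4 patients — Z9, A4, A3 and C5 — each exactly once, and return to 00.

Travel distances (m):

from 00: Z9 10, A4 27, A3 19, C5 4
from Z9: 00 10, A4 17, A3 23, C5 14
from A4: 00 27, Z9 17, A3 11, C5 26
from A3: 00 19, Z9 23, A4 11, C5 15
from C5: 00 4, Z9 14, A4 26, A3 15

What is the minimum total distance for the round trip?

Shortest round trip = 57 m.

There are 12 distinct closed tours to check (reversals are equivalent).
00-Z9-A4-A3-C5-00: 10+17+11+15+4 = 57
00-Z9-A4-C5-A3-00: 10+17+26+15+19 = 87
00-Z9-A3-A4-C5-00: 10+23+11+26+4 = 74
00-Z9-A3-C5-A4-00: 10+23+15+26+27 = 101
00-Z9-C5-A4-A3-00: 10+14+26+11+19 = 80
00-Z9-C5-A3-A4-00: 10+14+15+11+27 = 77
00-A4-Z9-A3-C5-00: 27+17+23+15+4 = 86
00-A4-Z9-C5-A3-00: 27+17+14+15+19 = 92
00-A4-A3-Z9-C5-00: 27+11+23+14+4 = 79
00-A4-C5-Z9-A3-00: 27+26+14+23+19 = 109
00-A3-Z9-A4-C5-00: 19+23+17+26+4 = 89
00-A3-A4-Z9-C5-00: 19+11+17+14+4 = 65
The minimum is 57.
One optimal route: 00 → Z9 → A4 → A3 → C5 → 00 (or its reverse).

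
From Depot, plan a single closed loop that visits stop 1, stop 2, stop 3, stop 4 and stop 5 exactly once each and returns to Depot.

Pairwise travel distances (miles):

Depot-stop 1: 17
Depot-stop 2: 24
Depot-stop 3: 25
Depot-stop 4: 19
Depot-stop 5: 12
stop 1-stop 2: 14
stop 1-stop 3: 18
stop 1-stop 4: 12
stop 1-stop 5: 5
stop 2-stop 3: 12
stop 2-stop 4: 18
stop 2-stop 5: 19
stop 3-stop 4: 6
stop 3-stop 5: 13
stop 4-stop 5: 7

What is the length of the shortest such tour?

With 5 stops there are 5!/2 = 60 distinct round trips (a route and its reverse cost the same).
Depot→stop 1→stop 2→stop 3→stop 4→stop 5→Depot: 17+14+12+6+7+12 = 68
Depot→stop 1→stop 2→stop 3→stop 5→stop 4→Depot: 17+14+12+13+7+19 = 82
Depot→stop 1→stop 2→stop 4→stop 3→stop 5→Depot: 17+14+18+6+13+12 = 80
Depot→stop 1→stop 2→stop 4→stop 5→stop 3→Depot: 17+14+18+7+13+25 = 94
Depot→stop 1→stop 2→stop 5→stop 3→stop 4→Depot: 17+14+19+13+6+19 = 88
Depot→stop 1→stop 2→stop 5→stop 4→stop 3→Depot: 17+14+19+7+6+25 = 88
Depot→stop 1→stop 3→stop 2→stop 4→stop 5→Depot: 17+18+12+18+7+12 = 84
Depot→stop 1→stop 3→stop 2→stop 5→stop 4→Depot: 17+18+12+19+7+19 = 92
Depot→stop 1→stop 3→stop 4→stop 2→stop 5→Depot: 17+18+6+18+19+12 = 90
Depot→stop 1→stop 3→stop 4→stop 5→stop 2→Depot: 17+18+6+7+19+24 = 91
Depot→stop 1→stop 3→stop 5→stop 2→stop 4→Depot: 17+18+13+19+18+19 = 104
Depot→stop 1→stop 3→stop 5→stop 4→stop 2→Depot: 17+18+13+7+18+24 = 97
Depot→stop 1→stop 4→stop 2→stop 3→stop 5→Depot: 17+12+18+12+13+12 = 84
Depot→stop 1→stop 4→stop 2→stop 5→stop 3→Depot: 17+12+18+19+13+25 = 104
… (46 more)
The minimum is 68.
One optimal route: Depot → stop 1 → stop 2 → stop 3 → stop 4 → stop 5 → Depot (or its reverse).

Minimum total distance: 68 miles.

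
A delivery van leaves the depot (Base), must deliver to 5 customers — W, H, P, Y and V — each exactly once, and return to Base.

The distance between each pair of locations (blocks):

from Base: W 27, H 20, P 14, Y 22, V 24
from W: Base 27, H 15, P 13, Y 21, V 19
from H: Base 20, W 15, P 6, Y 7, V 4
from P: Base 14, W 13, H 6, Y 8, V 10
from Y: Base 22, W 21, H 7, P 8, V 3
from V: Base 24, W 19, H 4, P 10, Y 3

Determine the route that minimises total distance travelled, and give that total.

Shortest round trip = 71 blocks.

There are 60 distinct closed tours to check (reversals are equivalent).
Base-W-H-P-Y-V-Base: 27+15+6+8+3+24 = 83
Base-W-H-P-V-Y-Base: 27+15+6+10+3+22 = 83
Base-W-H-Y-P-V-Base: 27+15+7+8+10+24 = 91
Base-W-H-Y-V-P-Base: 27+15+7+3+10+14 = 76
Base-W-H-V-P-Y-Base: 27+15+4+10+8+22 = 86
Base-W-H-V-Y-P-Base: 27+15+4+3+8+14 = 71
Base-W-P-H-Y-V-Base: 27+13+6+7+3+24 = 80
Base-W-P-H-V-Y-Base: 27+13+6+4+3+22 = 75
Base-W-P-Y-H-V-Base: 27+13+8+7+4+24 = 83
Base-W-P-Y-V-H-Base: 27+13+8+3+4+20 = 75
Base-W-P-V-H-Y-Base: 27+13+10+4+7+22 = 83
Base-W-P-V-Y-H-Base: 27+13+10+3+7+20 = 80
Base-W-Y-H-P-V-Base: 27+21+7+6+10+24 = 95
Base-W-Y-H-V-P-Base: 27+21+7+4+10+14 = 83
… (46 more)
The minimum is 71.
One optimal route: Base → W → H → V → Y → P → Base (or its reverse).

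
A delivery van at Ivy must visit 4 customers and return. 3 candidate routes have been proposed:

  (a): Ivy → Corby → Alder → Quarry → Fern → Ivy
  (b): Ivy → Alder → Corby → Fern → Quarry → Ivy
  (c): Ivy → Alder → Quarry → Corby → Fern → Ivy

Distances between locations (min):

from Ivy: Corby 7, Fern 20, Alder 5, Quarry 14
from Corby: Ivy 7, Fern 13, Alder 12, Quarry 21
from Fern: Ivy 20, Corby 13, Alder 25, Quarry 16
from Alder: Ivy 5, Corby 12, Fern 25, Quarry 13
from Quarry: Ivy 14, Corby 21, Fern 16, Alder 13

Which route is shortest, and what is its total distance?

(a): 7 + 12 + 13 + 16 + 20 = 68
(b): 5 + 12 + 13 + 16 + 14 = 60
(c): 5 + 13 + 21 + 13 + 20 = 72

60 min — (b) is the shortest.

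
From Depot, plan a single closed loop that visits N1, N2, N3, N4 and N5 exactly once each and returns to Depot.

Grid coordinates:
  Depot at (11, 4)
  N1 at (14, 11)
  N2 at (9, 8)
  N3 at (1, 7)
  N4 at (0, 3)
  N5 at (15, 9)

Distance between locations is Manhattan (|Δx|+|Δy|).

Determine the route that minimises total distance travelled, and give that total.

46 — the shortest possible round trip.

Depot → N1 → N2 → N3 → N4 → N5 → Depot: 10+8+9+5+21+9 = 62
Depot → N1 → N2 → N3 → N5 → N4 → Depot: 10+8+9+16+21+12 = 76
Depot → N1 → N2 → N4 → N3 → N5 → Depot: 10+8+14+5+16+9 = 62
Depot → N1 → N2 → N4 → N5 → N3 → Depot: 10+8+14+21+16+13 = 82
Depot → N1 → N2 → N5 → N3 → N4 → Depot: 10+8+7+16+5+12 = 58
Depot → N1 → N2 → N5 → N4 → N3 → Depot: 10+8+7+21+5+13 = 64
Depot → N1 → N3 → N2 → N4 → N5 → Depot: 10+17+9+14+21+9 = 80
Depot → N1 → N3 → N2 → N5 → N4 → Depot: 10+17+9+7+21+12 = 76
Depot → N1 → N3 → N4 → N2 → N5 → Depot: 10+17+5+14+7+9 = 62
Depot → N1 → N3 → N4 → N5 → N2 → Depot: 10+17+5+21+7+6 = 66
Depot → N1 → N3 → N5 → N2 → N4 → Depot: 10+17+16+7+14+12 = 76
Depot → N1 → N3 → N5 → N4 → N2 → Depot: 10+17+16+21+14+6 = 84
Depot → N1 → N4 → N2 → N3 → N5 → Depot: 10+22+14+9+16+9 = 80
Depot → N1 → N4 → N2 → N5 → N3 → Depot: 10+22+14+7+16+13 = 82
… (46 more)
Depot → N1 → N5 → N2 → N3 → N4 → Depot: 10+3+7+9+5+12 = 46  ← best
The minimum is 46.
One optimal route: Depot → N1 → N5 → N2 → N3 → N4 → Depot (or its reverse).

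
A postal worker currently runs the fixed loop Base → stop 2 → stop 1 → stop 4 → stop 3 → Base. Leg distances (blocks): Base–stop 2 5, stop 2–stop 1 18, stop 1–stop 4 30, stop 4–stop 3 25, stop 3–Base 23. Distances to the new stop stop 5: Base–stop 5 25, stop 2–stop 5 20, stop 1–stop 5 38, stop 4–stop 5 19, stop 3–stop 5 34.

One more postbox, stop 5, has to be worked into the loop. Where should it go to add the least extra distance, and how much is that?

+27 blocks — insert stop 5 between stop 1 and stop 4.

Insertion cost between consecutive stops i–j is d(i,stop 5) + d(stop 5,j) − d(i,j):
  between Base and stop 2: 25 + 20 − 5 = 40
  between stop 2 and stop 1: 20 + 38 − 18 = 40
  between stop 1 and stop 4: 38 + 19 − 30 = 27
  between stop 4 and stop 3: 19 + 34 − 25 = 28
  between stop 3 and Base: 34 + 25 − 23 = 36
Cheapest insertion is between stop 1 and stop 4, adding 27.
New total = 101 + 27 = 128.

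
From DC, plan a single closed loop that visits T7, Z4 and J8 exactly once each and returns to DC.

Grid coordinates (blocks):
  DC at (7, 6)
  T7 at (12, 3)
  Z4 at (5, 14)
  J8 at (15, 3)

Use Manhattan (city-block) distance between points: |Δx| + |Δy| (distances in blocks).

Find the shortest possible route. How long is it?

With 3 stops there are 3!/2 = 3 distinct round trips (a route and its reverse cost the same).
DC→T7→Z4→J8→DC: 8+18+21+11 = 58
DC→T7→J8→Z4→DC: 8+3+21+10 = 42
DC→Z4→T7→J8→DC: 10+18+3+11 = 42
The minimum is 42.
One optimal route: DC → T7 → J8 → Z4 → DC (or its reverse).

Minimum total distance: 42 blocks.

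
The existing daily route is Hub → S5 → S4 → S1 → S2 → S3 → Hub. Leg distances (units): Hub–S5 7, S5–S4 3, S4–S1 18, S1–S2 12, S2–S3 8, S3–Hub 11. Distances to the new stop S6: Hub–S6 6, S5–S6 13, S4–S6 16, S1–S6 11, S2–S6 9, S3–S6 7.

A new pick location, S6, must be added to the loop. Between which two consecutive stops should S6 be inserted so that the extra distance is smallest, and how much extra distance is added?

Insertion cost between consecutive stops i–j is d(i,S6) + d(S6,j) − d(i,j):
  between Hub and S5: 6 + 13 − 7 = 12
  between S5 and S4: 13 + 16 − 3 = 26
  between S4 and S1: 16 + 11 − 18 = 9
  between S1 and S2: 11 + 9 − 12 = 8
  between S2 and S3: 9 + 7 − 8 = 8
  between S3 and Hub: 7 + 6 − 11 = 2
Cheapest insertion is between S3 and Hub, adding 2.
New total = 59 + 2 = 61.

Adding 2 by placing S6 on the S3–Hub leg.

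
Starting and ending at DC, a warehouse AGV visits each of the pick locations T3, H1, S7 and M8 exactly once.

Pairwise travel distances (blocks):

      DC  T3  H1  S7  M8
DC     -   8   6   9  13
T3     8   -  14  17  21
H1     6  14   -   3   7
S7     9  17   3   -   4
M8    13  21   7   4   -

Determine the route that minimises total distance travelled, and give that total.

Shortest round trip = 42 blocks.

DC→T3→H1→S7→M8→DC: 8+14+3+4+13 = 42
DC→T3→H1→M8→S7→DC: 8+14+7+4+9 = 42
DC→T3→S7→H1→M8→DC: 8+17+3+7+13 = 48
DC→T3→S7→M8→H1→DC: 8+17+4+7+6 = 42
DC→T3→M8→H1→S7→DC: 8+21+7+3+9 = 48
DC→T3→M8→S7→H1→DC: 8+21+4+3+6 = 42
DC→H1→T3→S7→M8→DC: 6+14+17+4+13 = 54
DC→H1→T3→M8→S7→DC: 6+14+21+4+9 = 54
DC→H1→S7→T3→M8→DC: 6+3+17+21+13 = 60
DC→H1→M8→T3→S7→DC: 6+7+21+17+9 = 60
DC→S7→T3→H1→M8→DC: 9+17+14+7+13 = 60
DC→S7→H1→T3→M8→DC: 9+3+14+21+13 = 60
The minimum is 42.
One optimal route: DC → T3 → H1 → S7 → M8 → DC (or its reverse).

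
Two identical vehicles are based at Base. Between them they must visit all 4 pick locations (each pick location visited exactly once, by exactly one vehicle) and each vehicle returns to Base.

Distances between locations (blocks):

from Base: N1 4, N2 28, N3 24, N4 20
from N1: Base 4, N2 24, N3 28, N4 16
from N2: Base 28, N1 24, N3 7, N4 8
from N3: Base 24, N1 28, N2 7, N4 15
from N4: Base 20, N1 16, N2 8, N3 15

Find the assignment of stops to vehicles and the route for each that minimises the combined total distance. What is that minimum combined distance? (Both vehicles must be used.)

Check every non-empty split of the stops between the two vehicles; for each half take its own optimal tour:
  {N1} + {N2, N3, N4}: 8 + 59 = 67
  {N2} + {N1, N3, N4}: 56 + 59 = 115
  {N1, N2} + {N3, N4}: 56 + 59 = 115
  {N3} + {N1, N2, N4}: 48 + 56 = 104
  {N1, N3} + {N2, N4}: 56 + 56 = 112
  {N2, N3} + {N1, N4}: 59 + 40 = 99
  … (7 splits in total)
Best: vehicle 1 Base → N1 → Base = 8; vehicle 2 Base → N3 → N2 → N4 → Base = 59; combined 67.

Minimum combined distance: 67 blocks.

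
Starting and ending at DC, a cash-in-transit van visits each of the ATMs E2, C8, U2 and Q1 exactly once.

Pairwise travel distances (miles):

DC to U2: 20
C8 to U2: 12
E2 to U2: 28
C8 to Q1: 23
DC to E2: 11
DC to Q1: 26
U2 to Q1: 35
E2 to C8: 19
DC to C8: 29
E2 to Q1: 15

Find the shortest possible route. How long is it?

With 4 stops there are 4!/2 = 12 distinct round trips (a route and its reverse cost the same).
DC - E2 - C8 - U2 - Q1 - DC: 11+19+12+35+26 = 103
DC - E2 - C8 - Q1 - U2 - DC: 11+19+23+35+20 = 108
DC - E2 - U2 - C8 - Q1 - DC: 11+28+12+23+26 = 100
DC - E2 - U2 - Q1 - C8 - DC: 11+28+35+23+29 = 126
DC - E2 - Q1 - C8 - U2 - DC: 11+15+23+12+20 = 81
DC - E2 - Q1 - U2 - C8 - DC: 11+15+35+12+29 = 102
DC - C8 - E2 - U2 - Q1 - DC: 29+19+28+35+26 = 137
DC - C8 - E2 - Q1 - U2 - DC: 29+19+15+35+20 = 118
DC - C8 - U2 - E2 - Q1 - DC: 29+12+28+15+26 = 110
DC - C8 - Q1 - E2 - U2 - DC: 29+23+15+28+20 = 115
DC - U2 - E2 - C8 - Q1 - DC: 20+28+19+23+26 = 116
DC - U2 - C8 - E2 - Q1 - DC: 20+12+19+15+26 = 92
The minimum is 81.
One optimal route: DC → E2 → Q1 → C8 → U2 → DC (or its reverse).

Minimum total distance: 81 miles.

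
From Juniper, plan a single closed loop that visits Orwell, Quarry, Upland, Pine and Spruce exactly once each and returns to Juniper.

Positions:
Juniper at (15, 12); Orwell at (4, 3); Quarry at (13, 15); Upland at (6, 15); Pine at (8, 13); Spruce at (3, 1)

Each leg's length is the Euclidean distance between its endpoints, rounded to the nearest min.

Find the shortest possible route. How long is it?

With 5 stops there are 5!/2 = 60 distinct round trips (a route and its reverse cost the same).
Juniper - Orwell - Quarry - Upland - Pine - Spruce - Juniper: 14+15+7+3+13+16 = 68
Juniper - Orwell - Quarry - Upland - Spruce - Pine - Juniper: 14+15+7+14+13+7 = 70
Juniper - Orwell - Quarry - Pine - Upland - Spruce - Juniper: 14+15+5+3+14+16 = 67
Juniper - Orwell - Quarry - Pine - Spruce - Upland - Juniper: 14+15+5+13+14+9 = 70
Juniper - Orwell - Quarry - Spruce - Upland - Pine - Juniper: 14+15+17+14+3+7 = 70
Juniper - Orwell - Quarry - Spruce - Pine - Upland - Juniper: 14+15+17+13+3+9 = 71
Juniper - Orwell - Upland - Quarry - Pine - Spruce - Juniper: 14+12+7+5+13+16 = 67
Juniper - Orwell - Upland - Quarry - Spruce - Pine - Juniper: 14+12+7+17+13+7 = 70
Juniper - Orwell - Upland - Pine - Quarry - Spruce - Juniper: 14+12+3+5+17+16 = 67
Juniper - Orwell - Upland - Pine - Spruce - Quarry - Juniper: 14+12+3+13+17+4 = 63
Juniper - Orwell - Upland - Spruce - Quarry - Pine - Juniper: 14+12+14+17+5+7 = 69
Juniper - Orwell - Upland - Spruce - Pine - Quarry - Juniper: 14+12+14+13+5+4 = 62
Juniper - Orwell - Pine - Quarry - Upland - Spruce - Juniper: 14+11+5+7+14+16 = 67
Juniper - Orwell - Pine - Quarry - Spruce - Upland - Juniper: 14+11+5+17+14+9 = 70
… (46 more)
Juniper - Orwell - Spruce - Upland - Pine - Quarry - Juniper: 14+2+14+3+5+4 = 42  ← best
The minimum is 42.
One optimal route: Juniper → Orwell → Spruce → Upland → Pine → Quarry → Juniper (or its reverse).

Minimum total distance: 42 min.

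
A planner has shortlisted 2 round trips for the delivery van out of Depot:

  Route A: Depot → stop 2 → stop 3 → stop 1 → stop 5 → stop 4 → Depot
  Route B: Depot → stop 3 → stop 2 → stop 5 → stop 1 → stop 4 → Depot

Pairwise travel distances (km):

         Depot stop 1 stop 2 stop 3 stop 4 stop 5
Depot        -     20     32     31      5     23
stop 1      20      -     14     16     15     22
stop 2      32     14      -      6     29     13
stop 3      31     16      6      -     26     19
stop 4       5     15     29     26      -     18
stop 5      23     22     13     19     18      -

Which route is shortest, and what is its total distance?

Route A: 32 + 6 + 16 + 22 + 18 + 5 = 99
Route B: 31 + 6 + 13 + 22 + 15 + 5 = 92

Shortest is Route B, total 92 km.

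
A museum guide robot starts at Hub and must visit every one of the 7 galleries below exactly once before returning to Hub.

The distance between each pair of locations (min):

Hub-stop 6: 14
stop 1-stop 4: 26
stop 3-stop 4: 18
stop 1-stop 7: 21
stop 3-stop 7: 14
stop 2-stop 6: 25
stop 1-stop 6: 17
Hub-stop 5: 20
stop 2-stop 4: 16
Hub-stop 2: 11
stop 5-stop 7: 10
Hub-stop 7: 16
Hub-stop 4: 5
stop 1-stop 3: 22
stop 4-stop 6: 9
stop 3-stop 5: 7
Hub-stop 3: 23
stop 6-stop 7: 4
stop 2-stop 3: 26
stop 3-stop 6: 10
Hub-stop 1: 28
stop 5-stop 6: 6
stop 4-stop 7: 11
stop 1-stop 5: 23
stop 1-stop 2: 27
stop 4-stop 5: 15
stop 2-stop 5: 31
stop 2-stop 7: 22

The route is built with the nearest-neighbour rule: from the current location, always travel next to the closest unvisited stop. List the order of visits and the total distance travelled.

At Hub the remaining stops are stop 4 5, stop 2 11, stop 6 14, stop 7 16, stop 5 20, stop 3 23, stop 1 28; go to stop 4.
At stop 4 the remaining stops are stop 6 9, stop 7 11, stop 5 15, stop 2 16, stop 3 18, stop 1 26; go to stop 6.
At stop 6 the remaining stops are stop 7 4, stop 5 6, stop 3 10, stop 1 17, stop 2 25; go to stop 7.
At stop 7 the remaining stops are stop 5 10, stop 3 14, stop 1 21, stop 2 22; go to stop 5.
At stop 5 the remaining stops are stop 3 7, stop 1 23, stop 2 31; go to stop 3.
At stop 3 the remaining stops are stop 1 22, stop 2 26; go to stop 1.
At stop 1 the remaining stops are stop 2 27; go to stop 2.
Return stop 2→Hub: 11.
Total = 5 + 9 + 4 + 10 + 7 + 22 + 27 + 11 = 95.

Total distance 95 min via the nearest-neighbour route Hub → stop 4 → stop 6 → stop 7 → stop 5 → stop 3 → stop 1 → stop 2 → Hub.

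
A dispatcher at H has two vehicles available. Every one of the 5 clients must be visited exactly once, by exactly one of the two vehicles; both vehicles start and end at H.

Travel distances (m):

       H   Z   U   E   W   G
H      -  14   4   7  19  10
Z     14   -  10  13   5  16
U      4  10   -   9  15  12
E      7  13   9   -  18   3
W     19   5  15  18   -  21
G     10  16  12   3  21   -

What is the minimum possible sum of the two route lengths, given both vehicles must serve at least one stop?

Minimum combined distance: 58 m.

Try each way of splitting the stops between the two vehicles (each non-empty) and, for each split, find the best tour for each vehicle:
  {Z} + {U, E, W, G}: 28 + 50 = 78
  {U} + {Z, E, W, G}: 8 + 50 = 58
  {Z, U} + {E, W, G}: 28 + 50 = 78
  {E} + {Z, U, W, G}: 14 + 50 = 64
  {Z, E} + {U, W, G}: 34 + 50 = 84
  {U, E} + {Z, W, G}: 20 + 50 = 70
  … (15 splits in total)
Best: vehicle 1 H → U → H = 8; vehicle 2 H → Z → W → E → G → H = 50; combined 58.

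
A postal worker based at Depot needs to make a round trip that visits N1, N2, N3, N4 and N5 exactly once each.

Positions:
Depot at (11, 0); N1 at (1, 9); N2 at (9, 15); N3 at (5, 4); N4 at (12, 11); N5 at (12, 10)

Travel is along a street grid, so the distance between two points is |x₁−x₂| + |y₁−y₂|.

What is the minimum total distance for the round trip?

52 — the shortest possible round trip.

Depot-N1-N2-N3-N4-N5-Depot: 19+14+15+14+1+11 = 74
Depot-N1-N2-N3-N5-N4-Depot: 19+14+15+13+1+12 = 74
Depot-N1-N2-N4-N3-N5-Depot: 19+14+7+14+13+11 = 78
Depot-N1-N2-N4-N5-N3-Depot: 19+14+7+1+13+10 = 64
Depot-N1-N2-N5-N3-N4-Depot: 19+14+8+13+14+12 = 80
Depot-N1-N2-N5-N4-N3-Depot: 19+14+8+1+14+10 = 66
Depot-N1-N3-N2-N4-N5-Depot: 19+9+15+7+1+11 = 62
Depot-N1-N3-N2-N5-N4-Depot: 19+9+15+8+1+12 = 64
Depot-N1-N3-N4-N2-N5-Depot: 19+9+14+7+8+11 = 68
Depot-N1-N3-N4-N5-N2-Depot: 19+9+14+1+8+17 = 68
Depot-N1-N3-N5-N2-N4-Depot: 19+9+13+8+7+12 = 68
Depot-N1-N3-N5-N4-N2-Depot: 19+9+13+1+7+17 = 66
Depot-N1-N4-N2-N3-N5-Depot: 19+13+7+15+13+11 = 78
Depot-N1-N4-N2-N5-N3-Depot: 19+13+7+8+13+10 = 70
… (46 more)
Depot-N3-N1-N2-N4-N5-Depot: 10+9+14+7+1+11 = 52  ← best
The minimum is 52.
One optimal route: Depot → N3 → N1 → N2 → N4 → N5 → Depot (or its reverse).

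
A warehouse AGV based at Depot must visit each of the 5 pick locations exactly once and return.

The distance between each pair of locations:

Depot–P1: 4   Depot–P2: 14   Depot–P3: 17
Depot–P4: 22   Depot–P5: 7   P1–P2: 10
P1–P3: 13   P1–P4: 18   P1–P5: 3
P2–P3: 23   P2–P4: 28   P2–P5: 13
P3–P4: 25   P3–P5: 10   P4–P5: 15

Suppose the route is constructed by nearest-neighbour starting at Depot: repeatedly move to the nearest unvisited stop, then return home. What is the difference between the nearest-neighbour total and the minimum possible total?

From Depot: P1=4, P5=7, P2=14, P3=17, P4=22 → choose P1 (4).
From P1: P5=3, P2=10, P3=13, P4=18 → choose P5 (3).
From P5: P3=10, P2=13, P4=15 → choose P3 (10).
From P3: P2=23, P4=25 → choose P2 (23).
From P2: P4=28 → choose P4 (28).
NN route Depot → P1 → P5 → P3 → P2 → P4 → Depot costs 90.
Optimal: Depot → P1 → P2 → P3 → P4 → P5 → Depot costs 84 (by enumerating all 60 distinct tours).
Excess = 90 − 84 = 6.

Excess over optimum: 6.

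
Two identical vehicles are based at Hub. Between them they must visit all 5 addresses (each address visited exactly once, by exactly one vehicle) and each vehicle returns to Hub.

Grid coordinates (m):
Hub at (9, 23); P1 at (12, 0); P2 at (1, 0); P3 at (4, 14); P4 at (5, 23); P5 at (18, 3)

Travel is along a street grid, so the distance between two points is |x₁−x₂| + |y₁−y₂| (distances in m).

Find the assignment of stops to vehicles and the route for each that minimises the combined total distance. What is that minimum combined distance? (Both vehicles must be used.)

Try each way of splitting the stops between the two vehicles (each non-empty) and, for each split, find the best tour for each vehicle:
  {P1} + {P2, P3, P4, P5}: 52 + 80 = 132
  {P2} + {P1, P3, P4, P5}: 62 + 74 = 136
  {P1, P2} + {P3, P4, P5}: 68 + 68 = 136
  {P3} + {P1, P2, P4, P5}: 28 + 80 = 108
  {P1, P3} + {P2, P4, P5}: 62 + 80 = 142
  {P2, P3} + {P1, P4, P5}: 62 + 72 = 134
  … (15 splits in total)
  {P4} + {P1, P2, P3, P5}: 8 + 80 = 88  ← best
Best: vehicle 1 Hub → P4 → Hub = 8; vehicle 2 Hub → P3 → P2 → P1 → P5 → Hub = 80; combined 88.

88 m — the smallest possible combined total.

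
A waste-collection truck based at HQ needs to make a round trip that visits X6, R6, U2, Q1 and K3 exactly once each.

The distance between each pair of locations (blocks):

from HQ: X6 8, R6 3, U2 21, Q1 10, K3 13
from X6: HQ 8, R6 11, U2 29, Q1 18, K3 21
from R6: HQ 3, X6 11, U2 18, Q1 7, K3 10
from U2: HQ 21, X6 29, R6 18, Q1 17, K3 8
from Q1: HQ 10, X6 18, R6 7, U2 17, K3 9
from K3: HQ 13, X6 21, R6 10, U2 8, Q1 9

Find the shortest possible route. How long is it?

64 blocks — the shortest possible round trip.

There are 60 distinct closed tours to check (reversals are equivalent).
HQ → X6 → R6 → U2 → Q1 → K3 → HQ: 8+11+18+17+9+13 = 76
HQ → X6 → R6 → U2 → K3 → Q1 → HQ: 8+11+18+8+9+10 = 64
HQ → X6 → R6 → Q1 → U2 → K3 → HQ: 8+11+7+17+8+13 = 64
HQ → X6 → R6 → Q1 → K3 → U2 → HQ: 8+11+7+9+8+21 = 64
HQ → X6 → R6 → K3 → U2 → Q1 → HQ: 8+11+10+8+17+10 = 64
HQ → X6 → R6 → K3 → Q1 → U2 → HQ: 8+11+10+9+17+21 = 76
HQ → X6 → U2 → R6 → Q1 → K3 → HQ: 8+29+18+7+9+13 = 84
HQ → X6 → U2 → R6 → K3 → Q1 → HQ: 8+29+18+10+9+10 = 84
HQ → X6 → U2 → Q1 → R6 → K3 → HQ: 8+29+17+7+10+13 = 84
HQ → X6 → U2 → Q1 → K3 → R6 → HQ: 8+29+17+9+10+3 = 76
HQ → X6 → U2 → K3 → R6 → Q1 → HQ: 8+29+8+10+7+10 = 72
HQ → X6 → U2 → K3 → Q1 → R6 → HQ: 8+29+8+9+7+3 = 64
HQ → X6 → Q1 → R6 → U2 → K3 → HQ: 8+18+7+18+8+13 = 72
HQ → X6 → Q1 → R6 → K3 → U2 → HQ: 8+18+7+10+8+21 = 72
… (46 more)
The minimum is 64.
One optimal route: HQ → X6 → R6 → U2 → K3 → Q1 → HQ (or its reverse).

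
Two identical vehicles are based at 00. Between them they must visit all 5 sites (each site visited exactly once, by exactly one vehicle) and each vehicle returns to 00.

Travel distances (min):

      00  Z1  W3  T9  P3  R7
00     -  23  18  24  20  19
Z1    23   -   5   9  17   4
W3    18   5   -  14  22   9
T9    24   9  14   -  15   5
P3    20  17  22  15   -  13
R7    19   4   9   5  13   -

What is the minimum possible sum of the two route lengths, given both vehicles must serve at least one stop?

There are 2^4 − 1 = 15 ways to divide the 5 stops into two non-empty groups. For each, the best each vehicle can do is its own shortest tour through its group:
  {Z1} + {W3, T9, P3, R7}: 46 + 67 = 113
  {W3} + {Z1, T9, P3, R7}: 36 + 67 = 103
  {Z1, W3} + {T9, P3, R7}: 46 + 59 = 105
  {T9} + {Z1, W3, P3, R7}: 48 + 60 = 108
  {Z1, T9} + {W3, P3, R7}: 56 + 60 = 116
  {W3, T9} + {Z1, P3, R7}: 56 + 60 = 116
  … (15 splits in total)
  {P3} + {Z1, W3, T9, R7}: 40 + 56 = 96  ← best
Best: vehicle 1 00 → P3 → 00 = 40; vehicle 2 00 → W3 → Z1 → T9 → R7 → 00 = 56; combined 96.

96 min — the smallest possible combined total.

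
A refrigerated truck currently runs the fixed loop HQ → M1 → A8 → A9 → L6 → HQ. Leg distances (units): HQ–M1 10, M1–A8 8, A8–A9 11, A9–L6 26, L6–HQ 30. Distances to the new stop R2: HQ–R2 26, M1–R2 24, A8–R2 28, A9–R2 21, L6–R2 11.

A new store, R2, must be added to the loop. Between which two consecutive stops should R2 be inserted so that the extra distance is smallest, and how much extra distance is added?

Insertion cost between consecutive stops i–j is d(i,R2) + d(R2,j) − d(i,j):
  between HQ and M1: 26 + 24 − 10 = 40
  between M1 and A8: 24 + 28 − 8 = 44
  between A8 and A9: 28 + 21 − 11 = 38
  between A9 and L6: 21 + 11 − 26 = 6
  between L6 and HQ: 11 + 26 − 30 = 7
Cheapest insertion is between A9 and L6, adding 6.
New total = 85 + 6 = 91.

+6 — insert R2 between A9 and L6.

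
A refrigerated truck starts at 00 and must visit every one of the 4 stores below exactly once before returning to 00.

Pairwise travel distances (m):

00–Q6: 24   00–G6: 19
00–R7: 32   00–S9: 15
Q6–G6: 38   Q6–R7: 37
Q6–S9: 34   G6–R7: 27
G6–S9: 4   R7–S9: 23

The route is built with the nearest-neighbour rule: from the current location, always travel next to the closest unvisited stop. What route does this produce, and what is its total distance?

00 → [S9:15 / G6:19 / Q6:24 / R7:32] → S9 (15)
S9 → [G6:4 / R7:23 / Q6:34] → G6 (4)
G6 → [R7:27 / Q6:38] → R7 (27)
R7 → [Q6:37] → Q6 (37)
Return Q6→00: 24.
Total = 15 + 4 + 27 + 37 + 24 = 107.

Total distance 107 m via the nearest-neighbour route 00 → S9 → G6 → R7 → Q6 → 00.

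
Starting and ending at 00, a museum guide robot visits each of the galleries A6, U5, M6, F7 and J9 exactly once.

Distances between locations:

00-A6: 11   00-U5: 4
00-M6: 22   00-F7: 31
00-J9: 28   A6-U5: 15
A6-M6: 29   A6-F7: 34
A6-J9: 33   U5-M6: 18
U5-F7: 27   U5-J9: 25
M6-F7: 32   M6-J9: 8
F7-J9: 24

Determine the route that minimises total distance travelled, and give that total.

Minimum total distance: 99.

00→A6→U5→M6→F7→J9→00: 11+15+18+32+24+28 = 128
00→A6→U5→M6→J9→F7→00: 11+15+18+8+24+31 = 107
00→A6→U5→F7→M6→J9→00: 11+15+27+32+8+28 = 121
00→A6→U5→F7→J9→M6→00: 11+15+27+24+8+22 = 107
00→A6→U5→J9→M6→F7→00: 11+15+25+8+32+31 = 122
00→A6→U5→J9→F7→M6→00: 11+15+25+24+32+22 = 129
00→A6→M6→U5→F7→J9→00: 11+29+18+27+24+28 = 137
00→A6→M6→U5→J9→F7→00: 11+29+18+25+24+31 = 138
00→A6→M6→F7→U5→J9→00: 11+29+32+27+25+28 = 152
00→A6→M6→F7→J9→U5→00: 11+29+32+24+25+4 = 125
00→A6→M6→J9→U5→F7→00: 11+29+8+25+27+31 = 131
00→A6→M6→J9→F7→U5→00: 11+29+8+24+27+4 = 103
00→A6→F7→U5→M6→J9→00: 11+34+27+18+8+28 = 126
00→A6→F7→U5→J9→M6→00: 11+34+27+25+8+22 = 127
… (46 more)
00→A6→F7→J9→M6→U5→00: 11+34+24+8+18+4 = 99  ← best
The minimum is 99.
One optimal route: 00 → A6 → F7 → J9 → M6 → U5 → 00 (or its reverse).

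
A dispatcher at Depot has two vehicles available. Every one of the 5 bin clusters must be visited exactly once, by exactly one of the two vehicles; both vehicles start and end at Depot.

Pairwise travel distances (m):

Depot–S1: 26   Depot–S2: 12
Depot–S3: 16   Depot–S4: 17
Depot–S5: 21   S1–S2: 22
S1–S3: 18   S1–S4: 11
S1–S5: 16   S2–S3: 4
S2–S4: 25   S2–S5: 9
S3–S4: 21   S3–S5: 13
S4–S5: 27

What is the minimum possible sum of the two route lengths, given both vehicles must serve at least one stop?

Try each way of splitting the stops between the two vehicles (each non-empty) and, for each split, find the best tour for each vehicle:
  {S1} + {S2, S3, S4, S5}: 52 + 72 = 124
  {S2} + {S1, S3, S4, S5}: 24 + 73 = 97
  {S1, S2} + {S3, S4, S5}: 60 + 72 = 132
  {S3} + {S1, S2, S4, S5}: 32 + 65 = 97
  {S1, S3} + {S2, S4, S5}: 60 + 65 = 125
  {S2, S3} + {S1, S4, S5}: 32 + 65 = 97
  … (15 splits in total)
Best: vehicle 1 Depot → S2 → Depot = 24; vehicle 2 Depot → S3 → S5 → S1 → S4 → Depot = 73; combined 97.

97 m — the smallest possible combined total.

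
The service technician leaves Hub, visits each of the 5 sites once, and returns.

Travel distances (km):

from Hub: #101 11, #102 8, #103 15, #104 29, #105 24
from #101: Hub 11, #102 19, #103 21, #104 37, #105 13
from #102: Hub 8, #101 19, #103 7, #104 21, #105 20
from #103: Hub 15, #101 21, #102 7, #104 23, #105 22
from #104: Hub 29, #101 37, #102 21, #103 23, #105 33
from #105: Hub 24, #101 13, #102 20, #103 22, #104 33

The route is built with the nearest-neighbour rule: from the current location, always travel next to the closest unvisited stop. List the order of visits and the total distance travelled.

At Hub the remaining stops are #102 8, #101 11, #103 15, #105 24, #104 29; go to #102.
At #102 the remaining stops are #103 7, #101 19, #105 20, #104 21; go to #103.
At #103 the remaining stops are #101 21, #105 22, #104 23; go to #101.
At #101 the remaining stops are #105 13, #104 37; go to #105.
At #105 the remaining stops are #104 33; go to #104.
Return #104→Hub: 29.
Total = 8 + 7 + 21 + 13 + 33 + 29 = 111.

111 km along Hub → #102 → #103 → #101 → #105 → #104 → Hub.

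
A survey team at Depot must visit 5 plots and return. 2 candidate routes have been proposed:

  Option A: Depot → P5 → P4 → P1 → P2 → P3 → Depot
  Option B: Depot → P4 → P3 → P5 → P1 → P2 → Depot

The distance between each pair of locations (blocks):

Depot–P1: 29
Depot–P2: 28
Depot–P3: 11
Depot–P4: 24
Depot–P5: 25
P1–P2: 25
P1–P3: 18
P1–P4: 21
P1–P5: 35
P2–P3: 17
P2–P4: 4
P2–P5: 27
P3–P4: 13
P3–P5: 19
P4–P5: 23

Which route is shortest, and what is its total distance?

Option A: 25 + 23 + 21 + 25 + 17 + 11 = 122
Option B: 24 + 13 + 19 + 35 + 25 + 28 = 144

122 blocks — Option A is the shortest.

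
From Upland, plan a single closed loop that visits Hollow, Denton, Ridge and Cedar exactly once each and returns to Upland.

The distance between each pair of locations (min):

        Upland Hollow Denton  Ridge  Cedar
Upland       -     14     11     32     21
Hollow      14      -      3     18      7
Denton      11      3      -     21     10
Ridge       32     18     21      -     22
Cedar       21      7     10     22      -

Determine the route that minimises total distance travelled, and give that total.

Upland→Hollow→Denton→Ridge→Cedar→Upland: 14+3+21+22+21 = 81
Upland→Hollow→Denton→Cedar→Ridge→Upland: 14+3+10+22+32 = 81
Upland→Hollow→Ridge→Denton→Cedar→Upland: 14+18+21+10+21 = 84
Upland→Hollow→Ridge→Cedar→Denton→Upland: 14+18+22+10+11 = 75
Upland→Hollow→Cedar→Denton→Ridge→Upland: 14+7+10+21+32 = 84
Upland→Hollow→Cedar→Ridge→Denton→Upland: 14+7+22+21+11 = 75
Upland→Denton→Hollow→Ridge→Cedar→Upland: 11+3+18+22+21 = 75
Upland→Denton→Hollow→Cedar→Ridge→Upland: 11+3+7+22+32 = 75
Upland→Denton→Ridge→Hollow→Cedar→Upland: 11+21+18+7+21 = 78
Upland→Denton→Cedar→Hollow→Ridge→Upland: 11+10+7+18+32 = 78
Upland→Ridge→Hollow→Denton→Cedar→Upland: 32+18+3+10+21 = 84
Upland→Ridge→Denton→Hollow→Cedar→Upland: 32+21+3+7+21 = 84
The minimum is 75.
One optimal route: Upland → Hollow → Ridge → Cedar → Denton → Upland (or its reverse).

Minimum total distance: 75 min.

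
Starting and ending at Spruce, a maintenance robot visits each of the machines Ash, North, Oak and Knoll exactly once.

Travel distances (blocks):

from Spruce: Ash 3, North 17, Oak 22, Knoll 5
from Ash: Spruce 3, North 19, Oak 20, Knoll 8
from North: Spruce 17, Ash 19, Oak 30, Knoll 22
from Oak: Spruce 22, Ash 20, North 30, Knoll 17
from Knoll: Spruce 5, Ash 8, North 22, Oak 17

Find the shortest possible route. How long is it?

There are 12 distinct closed tours to check (reversals are equivalent).
Spruce-Ash-North-Oak-Knoll-Spruce: 3+19+30+17+5 = 74
Spruce-Ash-North-Knoll-Oak-Spruce: 3+19+22+17+22 = 83
Spruce-Ash-Oak-North-Knoll-Spruce: 3+20+30+22+5 = 80
Spruce-Ash-Oak-Knoll-North-Spruce: 3+20+17+22+17 = 79
Spruce-Ash-Knoll-North-Oak-Spruce: 3+8+22+30+22 = 85
Spruce-Ash-Knoll-Oak-North-Spruce: 3+8+17+30+17 = 75
Spruce-North-Ash-Oak-Knoll-Spruce: 17+19+20+17+5 = 78
Spruce-North-Ash-Knoll-Oak-Spruce: 17+19+8+17+22 = 83
Spruce-North-Oak-Ash-Knoll-Spruce: 17+30+20+8+5 = 80
Spruce-North-Knoll-Ash-Oak-Spruce: 17+22+8+20+22 = 89
Spruce-Oak-Ash-North-Knoll-Spruce: 22+20+19+22+5 = 88
Spruce-Oak-North-Ash-Knoll-Spruce: 22+30+19+8+5 = 84
The minimum is 74.
One optimal route: Spruce → Ash → North → Oak → Knoll → Spruce (or its reverse).

Shortest round trip = 74 blocks.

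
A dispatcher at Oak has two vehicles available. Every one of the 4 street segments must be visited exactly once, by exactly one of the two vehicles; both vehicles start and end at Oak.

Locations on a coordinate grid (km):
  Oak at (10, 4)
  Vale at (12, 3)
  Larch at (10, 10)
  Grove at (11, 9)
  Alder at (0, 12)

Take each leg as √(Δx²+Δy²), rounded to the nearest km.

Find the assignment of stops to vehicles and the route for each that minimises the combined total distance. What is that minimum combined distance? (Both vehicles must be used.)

Minimum combined distance: 33 km.

There are 2^3 − 1 = 7 ways to divide the 4 stops into two non-empty groups. For each, the best each vehicle can do is its own shortest tour through its group:
  {Vale} + {Larch, Grove, Alder}: 4 + 29 = 33
  {Larch} + {Vale, Grove, Alder}: 12 + 32 = 44
  {Vale, Larch} + {Grove, Alder}: 15 + 29 = 44
  {Grove} + {Vale, Larch, Alder}: 10 + 32 = 42
  {Vale, Grove} + {Larch, Alder}: 13 + 29 = 42
  {Larch, Grove} + {Vale, Alder}: 12 + 30 = 42
  … (7 splits in total)
Best: vehicle 1 Oak → Vale → Oak = 4; vehicle 2 Oak → Grove → Larch → Alder → Oak = 29; combined 33.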